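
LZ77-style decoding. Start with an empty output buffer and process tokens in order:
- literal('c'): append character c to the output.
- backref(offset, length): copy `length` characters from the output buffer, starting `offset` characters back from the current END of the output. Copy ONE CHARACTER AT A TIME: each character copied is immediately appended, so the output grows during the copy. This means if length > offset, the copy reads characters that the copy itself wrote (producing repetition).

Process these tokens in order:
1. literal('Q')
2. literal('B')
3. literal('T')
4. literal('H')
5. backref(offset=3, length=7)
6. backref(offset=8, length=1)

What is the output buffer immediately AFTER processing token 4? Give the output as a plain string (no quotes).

Answer: QBTH

Derivation:
Token 1: literal('Q'). Output: "Q"
Token 2: literal('B'). Output: "QB"
Token 3: literal('T'). Output: "QBT"
Token 4: literal('H'). Output: "QBTH"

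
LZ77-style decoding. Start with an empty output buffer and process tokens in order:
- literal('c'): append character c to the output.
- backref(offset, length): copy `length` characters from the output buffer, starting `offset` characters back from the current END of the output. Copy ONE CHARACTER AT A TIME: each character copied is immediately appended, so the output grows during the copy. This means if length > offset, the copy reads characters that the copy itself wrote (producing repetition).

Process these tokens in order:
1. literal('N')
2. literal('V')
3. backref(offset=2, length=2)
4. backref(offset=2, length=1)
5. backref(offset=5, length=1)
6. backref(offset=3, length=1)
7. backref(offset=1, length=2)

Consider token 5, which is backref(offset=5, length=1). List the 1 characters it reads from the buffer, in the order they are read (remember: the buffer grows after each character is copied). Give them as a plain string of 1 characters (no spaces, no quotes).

Token 1: literal('N'). Output: "N"
Token 2: literal('V'). Output: "NV"
Token 3: backref(off=2, len=2). Copied 'NV' from pos 0. Output: "NVNV"
Token 4: backref(off=2, len=1). Copied 'N' from pos 2. Output: "NVNVN"
Token 5: backref(off=5, len=1). Buffer before: "NVNVN" (len 5)
  byte 1: read out[0]='N', append. Buffer now: "NVNVNN"

Answer: N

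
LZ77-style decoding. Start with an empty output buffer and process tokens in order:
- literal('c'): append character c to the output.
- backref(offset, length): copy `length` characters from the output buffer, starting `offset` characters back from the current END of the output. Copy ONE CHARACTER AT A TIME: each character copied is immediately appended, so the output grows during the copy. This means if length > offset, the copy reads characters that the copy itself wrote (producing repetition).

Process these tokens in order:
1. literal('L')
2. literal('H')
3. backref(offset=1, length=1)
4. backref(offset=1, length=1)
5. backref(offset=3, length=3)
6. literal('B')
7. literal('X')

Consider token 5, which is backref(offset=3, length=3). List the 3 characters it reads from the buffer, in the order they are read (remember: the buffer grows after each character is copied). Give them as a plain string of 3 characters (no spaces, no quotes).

Token 1: literal('L'). Output: "L"
Token 2: literal('H'). Output: "LH"
Token 3: backref(off=1, len=1). Copied 'H' from pos 1. Output: "LHH"
Token 4: backref(off=1, len=1). Copied 'H' from pos 2. Output: "LHHH"
Token 5: backref(off=3, len=3). Buffer before: "LHHH" (len 4)
  byte 1: read out[1]='H', append. Buffer now: "LHHHH"
  byte 2: read out[2]='H', append. Buffer now: "LHHHHH"
  byte 3: read out[3]='H', append. Buffer now: "LHHHHHH"

Answer: HHH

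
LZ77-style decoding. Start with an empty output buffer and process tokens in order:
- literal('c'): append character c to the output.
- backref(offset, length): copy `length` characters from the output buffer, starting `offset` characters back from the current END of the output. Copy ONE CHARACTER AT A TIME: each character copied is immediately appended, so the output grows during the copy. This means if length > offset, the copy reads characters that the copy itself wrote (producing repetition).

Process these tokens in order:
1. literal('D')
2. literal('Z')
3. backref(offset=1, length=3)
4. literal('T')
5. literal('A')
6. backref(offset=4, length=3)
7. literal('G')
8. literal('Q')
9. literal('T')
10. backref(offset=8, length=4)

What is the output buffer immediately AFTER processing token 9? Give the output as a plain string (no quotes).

Answer: DZZZZTAZZTGQT

Derivation:
Token 1: literal('D'). Output: "D"
Token 2: literal('Z'). Output: "DZ"
Token 3: backref(off=1, len=3) (overlapping!). Copied 'ZZZ' from pos 1. Output: "DZZZZ"
Token 4: literal('T'). Output: "DZZZZT"
Token 5: literal('A'). Output: "DZZZZTA"
Token 6: backref(off=4, len=3). Copied 'ZZT' from pos 3. Output: "DZZZZTAZZT"
Token 7: literal('G'). Output: "DZZZZTAZZTG"
Token 8: literal('Q'). Output: "DZZZZTAZZTGQ"
Token 9: literal('T'). Output: "DZZZZTAZZTGQT"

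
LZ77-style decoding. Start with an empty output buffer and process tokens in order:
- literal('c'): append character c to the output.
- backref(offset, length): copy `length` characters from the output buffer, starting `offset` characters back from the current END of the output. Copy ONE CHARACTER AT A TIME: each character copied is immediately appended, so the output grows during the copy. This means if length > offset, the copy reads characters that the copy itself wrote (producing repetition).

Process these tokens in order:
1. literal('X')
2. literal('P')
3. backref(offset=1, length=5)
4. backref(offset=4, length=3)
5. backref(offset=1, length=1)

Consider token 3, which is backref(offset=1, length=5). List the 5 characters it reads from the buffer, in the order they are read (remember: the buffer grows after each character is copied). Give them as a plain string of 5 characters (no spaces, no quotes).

Token 1: literal('X'). Output: "X"
Token 2: literal('P'). Output: "XP"
Token 3: backref(off=1, len=5). Buffer before: "XP" (len 2)
  byte 1: read out[1]='P', append. Buffer now: "XPP"
  byte 2: read out[2]='P', append. Buffer now: "XPPP"
  byte 3: read out[3]='P', append. Buffer now: "XPPPP"
  byte 4: read out[4]='P', append. Buffer now: "XPPPPP"
  byte 5: read out[5]='P', append. Buffer now: "XPPPPPP"

Answer: PPPPP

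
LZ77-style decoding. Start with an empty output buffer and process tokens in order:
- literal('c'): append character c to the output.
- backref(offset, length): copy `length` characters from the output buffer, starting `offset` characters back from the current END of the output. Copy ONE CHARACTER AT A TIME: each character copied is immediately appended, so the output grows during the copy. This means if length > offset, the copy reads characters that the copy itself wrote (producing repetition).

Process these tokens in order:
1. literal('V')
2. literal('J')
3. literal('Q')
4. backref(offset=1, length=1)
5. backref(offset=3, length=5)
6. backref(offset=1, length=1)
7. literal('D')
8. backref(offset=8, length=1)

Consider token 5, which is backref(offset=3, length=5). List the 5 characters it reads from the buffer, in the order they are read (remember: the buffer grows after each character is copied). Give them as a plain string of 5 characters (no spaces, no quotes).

Answer: JQQJQ

Derivation:
Token 1: literal('V'). Output: "V"
Token 2: literal('J'). Output: "VJ"
Token 3: literal('Q'). Output: "VJQ"
Token 4: backref(off=1, len=1). Copied 'Q' from pos 2. Output: "VJQQ"
Token 5: backref(off=3, len=5). Buffer before: "VJQQ" (len 4)
  byte 1: read out[1]='J', append. Buffer now: "VJQQJ"
  byte 2: read out[2]='Q', append. Buffer now: "VJQQJQ"
  byte 3: read out[3]='Q', append. Buffer now: "VJQQJQQ"
  byte 4: read out[4]='J', append. Buffer now: "VJQQJQQJ"
  byte 5: read out[5]='Q', append. Buffer now: "VJQQJQQJQ"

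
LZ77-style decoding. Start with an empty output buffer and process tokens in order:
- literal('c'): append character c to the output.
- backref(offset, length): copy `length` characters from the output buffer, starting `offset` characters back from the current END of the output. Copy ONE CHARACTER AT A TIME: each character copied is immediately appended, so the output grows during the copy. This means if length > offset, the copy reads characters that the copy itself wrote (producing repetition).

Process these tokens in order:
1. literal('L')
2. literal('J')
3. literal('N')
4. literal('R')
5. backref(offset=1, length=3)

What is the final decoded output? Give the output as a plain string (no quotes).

Answer: LJNRRRR

Derivation:
Token 1: literal('L'). Output: "L"
Token 2: literal('J'). Output: "LJ"
Token 3: literal('N'). Output: "LJN"
Token 4: literal('R'). Output: "LJNR"
Token 5: backref(off=1, len=3) (overlapping!). Copied 'RRR' from pos 3. Output: "LJNRRRR"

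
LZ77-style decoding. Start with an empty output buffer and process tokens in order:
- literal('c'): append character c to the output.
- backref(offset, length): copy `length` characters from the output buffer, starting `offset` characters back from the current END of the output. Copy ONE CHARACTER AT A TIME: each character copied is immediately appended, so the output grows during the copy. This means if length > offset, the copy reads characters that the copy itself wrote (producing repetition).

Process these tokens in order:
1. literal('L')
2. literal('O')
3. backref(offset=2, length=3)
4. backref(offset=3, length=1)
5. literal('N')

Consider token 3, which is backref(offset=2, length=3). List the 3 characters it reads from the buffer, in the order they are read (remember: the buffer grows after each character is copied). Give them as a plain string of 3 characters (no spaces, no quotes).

Token 1: literal('L'). Output: "L"
Token 2: literal('O'). Output: "LO"
Token 3: backref(off=2, len=3). Buffer before: "LO" (len 2)
  byte 1: read out[0]='L', append. Buffer now: "LOL"
  byte 2: read out[1]='O', append. Buffer now: "LOLO"
  byte 3: read out[2]='L', append. Buffer now: "LOLOL"

Answer: LOL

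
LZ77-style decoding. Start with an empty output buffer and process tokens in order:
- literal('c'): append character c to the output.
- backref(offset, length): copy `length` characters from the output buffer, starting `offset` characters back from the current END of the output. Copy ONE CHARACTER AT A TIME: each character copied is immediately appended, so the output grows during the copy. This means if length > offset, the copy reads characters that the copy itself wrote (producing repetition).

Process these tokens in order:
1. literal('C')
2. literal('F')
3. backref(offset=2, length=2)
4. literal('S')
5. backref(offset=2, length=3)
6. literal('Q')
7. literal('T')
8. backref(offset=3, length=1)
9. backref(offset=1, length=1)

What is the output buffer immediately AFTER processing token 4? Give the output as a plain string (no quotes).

Answer: CFCFS

Derivation:
Token 1: literal('C'). Output: "C"
Token 2: literal('F'). Output: "CF"
Token 3: backref(off=2, len=2). Copied 'CF' from pos 0. Output: "CFCF"
Token 4: literal('S'). Output: "CFCFS"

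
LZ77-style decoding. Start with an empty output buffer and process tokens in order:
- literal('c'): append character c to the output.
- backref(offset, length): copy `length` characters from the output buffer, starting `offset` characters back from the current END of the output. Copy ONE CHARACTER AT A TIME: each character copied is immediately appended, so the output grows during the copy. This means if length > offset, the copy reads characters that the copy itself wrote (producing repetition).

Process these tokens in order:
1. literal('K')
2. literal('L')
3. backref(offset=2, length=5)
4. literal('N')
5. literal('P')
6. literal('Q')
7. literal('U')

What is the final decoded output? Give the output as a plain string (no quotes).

Answer: KLKLKLKNPQU

Derivation:
Token 1: literal('K'). Output: "K"
Token 2: literal('L'). Output: "KL"
Token 3: backref(off=2, len=5) (overlapping!). Copied 'KLKLK' from pos 0. Output: "KLKLKLK"
Token 4: literal('N'). Output: "KLKLKLKN"
Token 5: literal('P'). Output: "KLKLKLKNP"
Token 6: literal('Q'). Output: "KLKLKLKNPQ"
Token 7: literal('U'). Output: "KLKLKLKNPQU"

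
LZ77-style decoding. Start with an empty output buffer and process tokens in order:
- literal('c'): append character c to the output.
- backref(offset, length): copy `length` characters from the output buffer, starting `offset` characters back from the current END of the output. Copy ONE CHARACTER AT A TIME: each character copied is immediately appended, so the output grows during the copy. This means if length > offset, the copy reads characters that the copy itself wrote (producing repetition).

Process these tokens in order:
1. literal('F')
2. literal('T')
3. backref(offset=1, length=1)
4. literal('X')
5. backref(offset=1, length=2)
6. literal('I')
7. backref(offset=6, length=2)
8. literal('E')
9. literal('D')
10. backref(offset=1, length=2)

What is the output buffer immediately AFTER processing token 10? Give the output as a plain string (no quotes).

Answer: FTTXXXITTEDDD

Derivation:
Token 1: literal('F'). Output: "F"
Token 2: literal('T'). Output: "FT"
Token 3: backref(off=1, len=1). Copied 'T' from pos 1. Output: "FTT"
Token 4: literal('X'). Output: "FTTX"
Token 5: backref(off=1, len=2) (overlapping!). Copied 'XX' from pos 3. Output: "FTTXXX"
Token 6: literal('I'). Output: "FTTXXXI"
Token 7: backref(off=6, len=2). Copied 'TT' from pos 1. Output: "FTTXXXITT"
Token 8: literal('E'). Output: "FTTXXXITTE"
Token 9: literal('D'). Output: "FTTXXXITTED"
Token 10: backref(off=1, len=2) (overlapping!). Copied 'DD' from pos 10. Output: "FTTXXXITTEDDD"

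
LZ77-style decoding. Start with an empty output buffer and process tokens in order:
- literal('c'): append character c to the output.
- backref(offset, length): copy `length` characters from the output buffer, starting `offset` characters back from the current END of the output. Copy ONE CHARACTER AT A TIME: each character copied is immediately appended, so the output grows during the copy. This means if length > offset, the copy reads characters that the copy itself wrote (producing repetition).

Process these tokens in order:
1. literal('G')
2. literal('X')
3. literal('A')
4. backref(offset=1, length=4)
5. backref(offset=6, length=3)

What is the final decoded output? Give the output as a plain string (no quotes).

Answer: GXAAAAAXAA

Derivation:
Token 1: literal('G'). Output: "G"
Token 2: literal('X'). Output: "GX"
Token 3: literal('A'). Output: "GXA"
Token 4: backref(off=1, len=4) (overlapping!). Copied 'AAAA' from pos 2. Output: "GXAAAAA"
Token 5: backref(off=6, len=3). Copied 'XAA' from pos 1. Output: "GXAAAAAXAA"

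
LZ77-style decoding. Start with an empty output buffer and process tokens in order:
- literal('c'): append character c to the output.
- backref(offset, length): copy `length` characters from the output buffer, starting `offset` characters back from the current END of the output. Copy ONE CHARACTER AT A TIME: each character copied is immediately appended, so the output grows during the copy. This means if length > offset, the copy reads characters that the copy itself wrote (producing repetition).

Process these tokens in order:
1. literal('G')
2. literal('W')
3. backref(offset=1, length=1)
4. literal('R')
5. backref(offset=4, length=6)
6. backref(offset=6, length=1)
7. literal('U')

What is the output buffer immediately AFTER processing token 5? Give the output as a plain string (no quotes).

Token 1: literal('G'). Output: "G"
Token 2: literal('W'). Output: "GW"
Token 3: backref(off=1, len=1). Copied 'W' from pos 1. Output: "GWW"
Token 4: literal('R'). Output: "GWWR"
Token 5: backref(off=4, len=6) (overlapping!). Copied 'GWWRGW' from pos 0. Output: "GWWRGWWRGW"

Answer: GWWRGWWRGW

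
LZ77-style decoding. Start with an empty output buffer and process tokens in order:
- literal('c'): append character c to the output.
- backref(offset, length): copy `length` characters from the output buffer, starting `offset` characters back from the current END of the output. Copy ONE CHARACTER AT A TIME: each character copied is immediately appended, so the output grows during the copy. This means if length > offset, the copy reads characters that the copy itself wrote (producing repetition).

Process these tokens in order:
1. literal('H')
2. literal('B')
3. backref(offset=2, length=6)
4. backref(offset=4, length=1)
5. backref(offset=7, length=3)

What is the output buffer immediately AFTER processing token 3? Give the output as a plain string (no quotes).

Token 1: literal('H'). Output: "H"
Token 2: literal('B'). Output: "HB"
Token 3: backref(off=2, len=6) (overlapping!). Copied 'HBHBHB' from pos 0. Output: "HBHBHBHB"

Answer: HBHBHBHB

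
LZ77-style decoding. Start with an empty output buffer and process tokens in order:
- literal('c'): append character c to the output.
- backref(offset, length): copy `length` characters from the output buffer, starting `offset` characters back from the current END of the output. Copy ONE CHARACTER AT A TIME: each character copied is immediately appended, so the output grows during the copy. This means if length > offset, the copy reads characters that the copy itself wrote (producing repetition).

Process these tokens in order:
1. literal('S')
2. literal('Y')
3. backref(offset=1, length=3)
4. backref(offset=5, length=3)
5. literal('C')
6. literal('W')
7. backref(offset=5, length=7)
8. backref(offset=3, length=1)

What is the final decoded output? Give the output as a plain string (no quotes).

Token 1: literal('S'). Output: "S"
Token 2: literal('Y'). Output: "SY"
Token 3: backref(off=1, len=3) (overlapping!). Copied 'YYY' from pos 1. Output: "SYYYY"
Token 4: backref(off=5, len=3). Copied 'SYY' from pos 0. Output: "SYYYYSYY"
Token 5: literal('C'). Output: "SYYYYSYYC"
Token 6: literal('W'). Output: "SYYYYSYYCW"
Token 7: backref(off=5, len=7) (overlapping!). Copied 'SYYCWSY' from pos 5. Output: "SYYYYSYYCWSYYCWSY"
Token 8: backref(off=3, len=1). Copied 'W' from pos 14. Output: "SYYYYSYYCWSYYCWSYW"

Answer: SYYYYSYYCWSYYCWSYW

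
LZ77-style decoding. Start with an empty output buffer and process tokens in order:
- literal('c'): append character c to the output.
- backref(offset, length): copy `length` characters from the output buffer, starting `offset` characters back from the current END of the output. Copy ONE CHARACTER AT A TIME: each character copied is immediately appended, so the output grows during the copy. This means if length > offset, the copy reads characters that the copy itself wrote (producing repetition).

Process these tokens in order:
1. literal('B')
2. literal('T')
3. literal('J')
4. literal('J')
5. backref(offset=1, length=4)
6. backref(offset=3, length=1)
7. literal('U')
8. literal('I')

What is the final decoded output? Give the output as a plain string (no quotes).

Answer: BTJJJJJJJUI

Derivation:
Token 1: literal('B'). Output: "B"
Token 2: literal('T'). Output: "BT"
Token 3: literal('J'). Output: "BTJ"
Token 4: literal('J'). Output: "BTJJ"
Token 5: backref(off=1, len=4) (overlapping!). Copied 'JJJJ' from pos 3. Output: "BTJJJJJJ"
Token 6: backref(off=3, len=1). Copied 'J' from pos 5. Output: "BTJJJJJJJ"
Token 7: literal('U'). Output: "BTJJJJJJJU"
Token 8: literal('I'). Output: "BTJJJJJJJUI"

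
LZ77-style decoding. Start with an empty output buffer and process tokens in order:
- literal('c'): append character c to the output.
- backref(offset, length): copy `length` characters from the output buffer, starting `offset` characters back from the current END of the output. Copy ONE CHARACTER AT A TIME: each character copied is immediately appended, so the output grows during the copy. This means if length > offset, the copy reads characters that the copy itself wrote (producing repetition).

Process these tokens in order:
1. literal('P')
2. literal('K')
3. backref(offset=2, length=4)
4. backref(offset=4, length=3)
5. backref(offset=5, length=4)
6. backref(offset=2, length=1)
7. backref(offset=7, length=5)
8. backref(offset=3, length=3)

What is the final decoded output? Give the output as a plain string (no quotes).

Token 1: literal('P'). Output: "P"
Token 2: literal('K'). Output: "PK"
Token 3: backref(off=2, len=4) (overlapping!). Copied 'PKPK' from pos 0. Output: "PKPKPK"
Token 4: backref(off=4, len=3). Copied 'PKP' from pos 2. Output: "PKPKPKPKP"
Token 5: backref(off=5, len=4). Copied 'PKPK' from pos 4. Output: "PKPKPKPKPPKPK"
Token 6: backref(off=2, len=1). Copied 'P' from pos 11. Output: "PKPKPKPKPPKPKP"
Token 7: backref(off=7, len=5). Copied 'KPPKP' from pos 7. Output: "PKPKPKPKPPKPKPKPPKP"
Token 8: backref(off=3, len=3). Copied 'PKP' from pos 16. Output: "PKPKPKPKPPKPKPKPPKPPKP"

Answer: PKPKPKPKPPKPKPKPPKPPKP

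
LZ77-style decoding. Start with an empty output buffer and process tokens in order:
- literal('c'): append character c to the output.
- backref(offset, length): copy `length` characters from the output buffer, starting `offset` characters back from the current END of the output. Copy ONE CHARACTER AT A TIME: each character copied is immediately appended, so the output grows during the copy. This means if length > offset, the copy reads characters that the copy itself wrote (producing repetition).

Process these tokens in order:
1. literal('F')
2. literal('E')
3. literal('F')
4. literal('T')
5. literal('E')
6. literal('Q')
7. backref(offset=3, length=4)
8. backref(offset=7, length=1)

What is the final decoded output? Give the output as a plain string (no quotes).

Answer: FEFTEQTEQTT

Derivation:
Token 1: literal('F'). Output: "F"
Token 2: literal('E'). Output: "FE"
Token 3: literal('F'). Output: "FEF"
Token 4: literal('T'). Output: "FEFT"
Token 5: literal('E'). Output: "FEFTE"
Token 6: literal('Q'). Output: "FEFTEQ"
Token 7: backref(off=3, len=4) (overlapping!). Copied 'TEQT' from pos 3. Output: "FEFTEQTEQT"
Token 8: backref(off=7, len=1). Copied 'T' from pos 3. Output: "FEFTEQTEQTT"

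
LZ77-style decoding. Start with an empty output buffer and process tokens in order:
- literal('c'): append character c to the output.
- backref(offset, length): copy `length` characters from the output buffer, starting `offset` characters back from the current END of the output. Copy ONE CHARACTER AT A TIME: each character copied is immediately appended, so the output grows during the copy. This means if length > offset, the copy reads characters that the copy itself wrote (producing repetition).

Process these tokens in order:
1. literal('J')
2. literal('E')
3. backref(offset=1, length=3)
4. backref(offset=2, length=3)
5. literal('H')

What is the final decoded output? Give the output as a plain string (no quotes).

Token 1: literal('J'). Output: "J"
Token 2: literal('E'). Output: "JE"
Token 3: backref(off=1, len=3) (overlapping!). Copied 'EEE' from pos 1. Output: "JEEEE"
Token 4: backref(off=2, len=3) (overlapping!). Copied 'EEE' from pos 3. Output: "JEEEEEEE"
Token 5: literal('H'). Output: "JEEEEEEEH"

Answer: JEEEEEEEH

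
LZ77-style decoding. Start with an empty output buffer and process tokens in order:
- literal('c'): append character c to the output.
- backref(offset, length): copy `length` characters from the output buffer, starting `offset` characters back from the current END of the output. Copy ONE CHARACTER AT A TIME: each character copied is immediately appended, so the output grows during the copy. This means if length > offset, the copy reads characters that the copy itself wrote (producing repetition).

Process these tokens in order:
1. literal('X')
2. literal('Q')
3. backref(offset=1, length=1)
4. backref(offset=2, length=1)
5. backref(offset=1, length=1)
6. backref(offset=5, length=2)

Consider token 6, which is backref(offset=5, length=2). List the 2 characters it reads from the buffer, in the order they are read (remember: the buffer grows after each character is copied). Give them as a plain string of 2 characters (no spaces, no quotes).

Token 1: literal('X'). Output: "X"
Token 2: literal('Q'). Output: "XQ"
Token 3: backref(off=1, len=1). Copied 'Q' from pos 1. Output: "XQQ"
Token 4: backref(off=2, len=1). Copied 'Q' from pos 1. Output: "XQQQ"
Token 5: backref(off=1, len=1). Copied 'Q' from pos 3. Output: "XQQQQ"
Token 6: backref(off=5, len=2). Buffer before: "XQQQQ" (len 5)
  byte 1: read out[0]='X', append. Buffer now: "XQQQQX"
  byte 2: read out[1]='Q', append. Buffer now: "XQQQQXQ"

Answer: XQ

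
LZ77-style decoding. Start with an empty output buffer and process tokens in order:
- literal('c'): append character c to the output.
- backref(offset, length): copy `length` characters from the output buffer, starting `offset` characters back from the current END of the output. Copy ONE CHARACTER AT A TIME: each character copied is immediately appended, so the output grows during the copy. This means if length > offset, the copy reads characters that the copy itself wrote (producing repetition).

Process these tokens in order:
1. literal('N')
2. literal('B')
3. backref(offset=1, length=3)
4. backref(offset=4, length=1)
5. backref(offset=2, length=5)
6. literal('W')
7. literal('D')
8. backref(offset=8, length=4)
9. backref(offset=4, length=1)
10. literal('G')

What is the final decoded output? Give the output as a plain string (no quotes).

Token 1: literal('N'). Output: "N"
Token 2: literal('B'). Output: "NB"
Token 3: backref(off=1, len=3) (overlapping!). Copied 'BBB' from pos 1. Output: "NBBBB"
Token 4: backref(off=4, len=1). Copied 'B' from pos 1. Output: "NBBBBB"
Token 5: backref(off=2, len=5) (overlapping!). Copied 'BBBBB' from pos 4. Output: "NBBBBBBBBBB"
Token 6: literal('W'). Output: "NBBBBBBBBBBW"
Token 7: literal('D'). Output: "NBBBBBBBBBBWD"
Token 8: backref(off=8, len=4). Copied 'BBBB' from pos 5. Output: "NBBBBBBBBBBWDBBBB"
Token 9: backref(off=4, len=1). Copied 'B' from pos 13. Output: "NBBBBBBBBBBWDBBBBB"
Token 10: literal('G'). Output: "NBBBBBBBBBBWDBBBBBG"

Answer: NBBBBBBBBBBWDBBBBBG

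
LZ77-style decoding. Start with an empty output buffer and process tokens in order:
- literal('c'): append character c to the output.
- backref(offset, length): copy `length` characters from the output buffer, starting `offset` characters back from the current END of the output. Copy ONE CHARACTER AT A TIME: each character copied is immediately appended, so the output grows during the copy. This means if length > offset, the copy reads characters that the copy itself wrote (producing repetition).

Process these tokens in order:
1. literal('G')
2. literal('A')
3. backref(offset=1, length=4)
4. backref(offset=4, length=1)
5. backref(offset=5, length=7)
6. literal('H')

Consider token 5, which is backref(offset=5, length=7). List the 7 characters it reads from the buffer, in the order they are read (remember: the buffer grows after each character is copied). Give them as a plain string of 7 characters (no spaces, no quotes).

Token 1: literal('G'). Output: "G"
Token 2: literal('A'). Output: "GA"
Token 3: backref(off=1, len=4) (overlapping!). Copied 'AAAA' from pos 1. Output: "GAAAAA"
Token 4: backref(off=4, len=1). Copied 'A' from pos 2. Output: "GAAAAAA"
Token 5: backref(off=5, len=7). Buffer before: "GAAAAAA" (len 7)
  byte 1: read out[2]='A', append. Buffer now: "GAAAAAAA"
  byte 2: read out[3]='A', append. Buffer now: "GAAAAAAAA"
  byte 3: read out[4]='A', append. Buffer now: "GAAAAAAAAA"
  byte 4: read out[5]='A', append. Buffer now: "GAAAAAAAAAA"
  byte 5: read out[6]='A', append. Buffer now: "GAAAAAAAAAAA"
  byte 6: read out[7]='A', append. Buffer now: "GAAAAAAAAAAAA"
  byte 7: read out[8]='A', append. Buffer now: "GAAAAAAAAAAAAA"

Answer: AAAAAAA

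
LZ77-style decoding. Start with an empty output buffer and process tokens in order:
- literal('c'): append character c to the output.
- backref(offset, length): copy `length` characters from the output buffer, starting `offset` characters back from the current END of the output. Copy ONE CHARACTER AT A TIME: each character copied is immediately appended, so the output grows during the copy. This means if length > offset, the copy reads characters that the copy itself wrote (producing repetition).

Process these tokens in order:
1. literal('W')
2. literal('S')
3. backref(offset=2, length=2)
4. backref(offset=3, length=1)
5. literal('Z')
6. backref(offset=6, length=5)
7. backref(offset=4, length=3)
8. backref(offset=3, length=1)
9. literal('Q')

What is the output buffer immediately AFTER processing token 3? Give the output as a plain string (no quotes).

Token 1: literal('W'). Output: "W"
Token 2: literal('S'). Output: "WS"
Token 3: backref(off=2, len=2). Copied 'WS' from pos 0. Output: "WSWS"

Answer: WSWS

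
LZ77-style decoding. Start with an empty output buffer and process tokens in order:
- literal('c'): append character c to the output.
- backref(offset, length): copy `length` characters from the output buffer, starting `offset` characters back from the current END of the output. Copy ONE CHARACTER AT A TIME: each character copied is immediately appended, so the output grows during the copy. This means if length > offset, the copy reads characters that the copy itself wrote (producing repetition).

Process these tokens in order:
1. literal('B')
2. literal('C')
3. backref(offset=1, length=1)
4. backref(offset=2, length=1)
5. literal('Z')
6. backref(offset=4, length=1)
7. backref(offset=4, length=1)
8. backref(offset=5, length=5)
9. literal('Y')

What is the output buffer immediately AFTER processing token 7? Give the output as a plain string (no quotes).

Token 1: literal('B'). Output: "B"
Token 2: literal('C'). Output: "BC"
Token 3: backref(off=1, len=1). Copied 'C' from pos 1. Output: "BCC"
Token 4: backref(off=2, len=1). Copied 'C' from pos 1. Output: "BCCC"
Token 5: literal('Z'). Output: "BCCCZ"
Token 6: backref(off=4, len=1). Copied 'C' from pos 1. Output: "BCCCZC"
Token 7: backref(off=4, len=1). Copied 'C' from pos 2. Output: "BCCCZCC"

Answer: BCCCZCC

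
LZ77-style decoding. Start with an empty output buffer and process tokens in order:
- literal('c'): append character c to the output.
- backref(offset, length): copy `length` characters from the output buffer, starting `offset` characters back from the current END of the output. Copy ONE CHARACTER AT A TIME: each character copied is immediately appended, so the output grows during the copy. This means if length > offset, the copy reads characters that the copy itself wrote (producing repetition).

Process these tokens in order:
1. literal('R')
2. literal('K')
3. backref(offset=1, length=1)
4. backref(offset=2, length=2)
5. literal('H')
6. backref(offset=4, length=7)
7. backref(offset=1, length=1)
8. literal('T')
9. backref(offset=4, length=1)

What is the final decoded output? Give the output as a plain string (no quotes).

Answer: RKKKKHKKKHKKKKTK

Derivation:
Token 1: literal('R'). Output: "R"
Token 2: literal('K'). Output: "RK"
Token 3: backref(off=1, len=1). Copied 'K' from pos 1. Output: "RKK"
Token 4: backref(off=2, len=2). Copied 'KK' from pos 1. Output: "RKKKK"
Token 5: literal('H'). Output: "RKKKKH"
Token 6: backref(off=4, len=7) (overlapping!). Copied 'KKKHKKK' from pos 2. Output: "RKKKKHKKKHKKK"
Token 7: backref(off=1, len=1). Copied 'K' from pos 12. Output: "RKKKKHKKKHKKKK"
Token 8: literal('T'). Output: "RKKKKHKKKHKKKKT"
Token 9: backref(off=4, len=1). Copied 'K' from pos 11. Output: "RKKKKHKKKHKKKKTK"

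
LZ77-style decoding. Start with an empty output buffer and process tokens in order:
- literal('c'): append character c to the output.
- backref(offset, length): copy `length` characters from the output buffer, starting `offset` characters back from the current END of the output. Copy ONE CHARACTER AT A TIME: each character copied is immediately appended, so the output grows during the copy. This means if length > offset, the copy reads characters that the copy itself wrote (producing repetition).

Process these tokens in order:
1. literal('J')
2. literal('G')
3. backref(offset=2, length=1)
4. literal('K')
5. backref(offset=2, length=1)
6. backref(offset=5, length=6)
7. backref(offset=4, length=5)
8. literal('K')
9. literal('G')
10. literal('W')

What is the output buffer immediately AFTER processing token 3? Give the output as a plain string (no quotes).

Token 1: literal('J'). Output: "J"
Token 2: literal('G'). Output: "JG"
Token 3: backref(off=2, len=1). Copied 'J' from pos 0. Output: "JGJ"

Answer: JGJ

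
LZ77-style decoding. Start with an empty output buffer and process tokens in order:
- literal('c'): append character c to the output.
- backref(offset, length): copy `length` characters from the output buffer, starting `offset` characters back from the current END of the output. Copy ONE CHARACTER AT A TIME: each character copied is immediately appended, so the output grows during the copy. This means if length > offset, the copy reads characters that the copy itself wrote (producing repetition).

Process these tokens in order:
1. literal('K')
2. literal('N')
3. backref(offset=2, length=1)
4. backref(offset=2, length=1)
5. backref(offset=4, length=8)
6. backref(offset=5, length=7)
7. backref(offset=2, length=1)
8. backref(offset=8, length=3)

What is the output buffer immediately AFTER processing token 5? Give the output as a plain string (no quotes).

Token 1: literal('K'). Output: "K"
Token 2: literal('N'). Output: "KN"
Token 3: backref(off=2, len=1). Copied 'K' from pos 0. Output: "KNK"
Token 4: backref(off=2, len=1). Copied 'N' from pos 1. Output: "KNKN"
Token 5: backref(off=4, len=8) (overlapping!). Copied 'KNKNKNKN' from pos 0. Output: "KNKNKNKNKNKN"

Answer: KNKNKNKNKNKN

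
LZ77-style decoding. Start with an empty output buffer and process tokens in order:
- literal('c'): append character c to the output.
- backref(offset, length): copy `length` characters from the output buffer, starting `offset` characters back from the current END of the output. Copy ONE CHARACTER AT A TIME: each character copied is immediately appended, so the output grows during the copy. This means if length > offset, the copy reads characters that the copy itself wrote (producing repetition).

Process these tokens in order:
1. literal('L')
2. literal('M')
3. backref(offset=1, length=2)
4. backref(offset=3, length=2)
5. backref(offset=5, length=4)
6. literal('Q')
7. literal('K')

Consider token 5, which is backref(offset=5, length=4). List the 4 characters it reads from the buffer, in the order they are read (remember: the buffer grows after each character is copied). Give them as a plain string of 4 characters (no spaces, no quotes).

Answer: MMMM

Derivation:
Token 1: literal('L'). Output: "L"
Token 2: literal('M'). Output: "LM"
Token 3: backref(off=1, len=2) (overlapping!). Copied 'MM' from pos 1. Output: "LMMM"
Token 4: backref(off=3, len=2). Copied 'MM' from pos 1. Output: "LMMMMM"
Token 5: backref(off=5, len=4). Buffer before: "LMMMMM" (len 6)
  byte 1: read out[1]='M', append. Buffer now: "LMMMMMM"
  byte 2: read out[2]='M', append. Buffer now: "LMMMMMMM"
  byte 3: read out[3]='M', append. Buffer now: "LMMMMMMMM"
  byte 4: read out[4]='M', append. Buffer now: "LMMMMMMMMM"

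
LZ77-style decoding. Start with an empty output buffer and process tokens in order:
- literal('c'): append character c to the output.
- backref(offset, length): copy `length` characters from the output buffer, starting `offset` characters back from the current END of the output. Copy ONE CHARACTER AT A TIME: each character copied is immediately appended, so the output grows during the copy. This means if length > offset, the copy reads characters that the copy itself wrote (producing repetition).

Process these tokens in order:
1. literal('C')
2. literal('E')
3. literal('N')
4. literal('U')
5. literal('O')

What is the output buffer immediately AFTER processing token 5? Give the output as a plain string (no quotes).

Token 1: literal('C'). Output: "C"
Token 2: literal('E'). Output: "CE"
Token 3: literal('N'). Output: "CEN"
Token 4: literal('U'). Output: "CENU"
Token 5: literal('O'). Output: "CENUO"

Answer: CENUO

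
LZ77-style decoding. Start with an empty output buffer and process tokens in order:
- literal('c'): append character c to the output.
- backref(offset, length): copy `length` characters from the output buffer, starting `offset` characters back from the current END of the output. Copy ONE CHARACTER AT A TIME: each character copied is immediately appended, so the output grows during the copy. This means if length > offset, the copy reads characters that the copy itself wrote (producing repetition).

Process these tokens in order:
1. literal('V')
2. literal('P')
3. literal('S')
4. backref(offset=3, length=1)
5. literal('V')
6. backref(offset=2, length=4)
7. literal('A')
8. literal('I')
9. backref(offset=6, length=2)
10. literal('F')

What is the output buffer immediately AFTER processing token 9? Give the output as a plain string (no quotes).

Token 1: literal('V'). Output: "V"
Token 2: literal('P'). Output: "VP"
Token 3: literal('S'). Output: "VPS"
Token 4: backref(off=3, len=1). Copied 'V' from pos 0. Output: "VPSV"
Token 5: literal('V'). Output: "VPSVV"
Token 6: backref(off=2, len=4) (overlapping!). Copied 'VVVV' from pos 3. Output: "VPSVVVVVV"
Token 7: literal('A'). Output: "VPSVVVVVVA"
Token 8: literal('I'). Output: "VPSVVVVVVAI"
Token 9: backref(off=6, len=2). Copied 'VV' from pos 5. Output: "VPSVVVVVVAIVV"

Answer: VPSVVVVVVAIVV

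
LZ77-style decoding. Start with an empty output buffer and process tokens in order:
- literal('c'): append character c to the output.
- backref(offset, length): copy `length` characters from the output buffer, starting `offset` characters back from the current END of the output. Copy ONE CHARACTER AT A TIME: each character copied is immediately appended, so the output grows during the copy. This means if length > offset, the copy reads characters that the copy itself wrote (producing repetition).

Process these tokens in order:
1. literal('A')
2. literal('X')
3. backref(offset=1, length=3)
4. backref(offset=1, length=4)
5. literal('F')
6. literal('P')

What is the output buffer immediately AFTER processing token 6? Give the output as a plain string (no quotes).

Token 1: literal('A'). Output: "A"
Token 2: literal('X'). Output: "AX"
Token 3: backref(off=1, len=3) (overlapping!). Copied 'XXX' from pos 1. Output: "AXXXX"
Token 4: backref(off=1, len=4) (overlapping!). Copied 'XXXX' from pos 4. Output: "AXXXXXXXX"
Token 5: literal('F'). Output: "AXXXXXXXXF"
Token 6: literal('P'). Output: "AXXXXXXXXFP"

Answer: AXXXXXXXXFP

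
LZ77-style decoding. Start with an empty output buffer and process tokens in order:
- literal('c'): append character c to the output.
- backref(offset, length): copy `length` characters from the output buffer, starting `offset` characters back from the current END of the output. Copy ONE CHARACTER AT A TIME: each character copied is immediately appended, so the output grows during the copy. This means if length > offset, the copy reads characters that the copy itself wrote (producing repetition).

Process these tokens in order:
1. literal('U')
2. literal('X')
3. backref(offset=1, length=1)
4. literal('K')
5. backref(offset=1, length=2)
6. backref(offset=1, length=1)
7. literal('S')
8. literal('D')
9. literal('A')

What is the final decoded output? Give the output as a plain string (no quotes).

Answer: UXXKKKKSDA

Derivation:
Token 1: literal('U'). Output: "U"
Token 2: literal('X'). Output: "UX"
Token 3: backref(off=1, len=1). Copied 'X' from pos 1. Output: "UXX"
Token 4: literal('K'). Output: "UXXK"
Token 5: backref(off=1, len=2) (overlapping!). Copied 'KK' from pos 3. Output: "UXXKKK"
Token 6: backref(off=1, len=1). Copied 'K' from pos 5. Output: "UXXKKKK"
Token 7: literal('S'). Output: "UXXKKKKS"
Token 8: literal('D'). Output: "UXXKKKKSD"
Token 9: literal('A'). Output: "UXXKKKKSDA"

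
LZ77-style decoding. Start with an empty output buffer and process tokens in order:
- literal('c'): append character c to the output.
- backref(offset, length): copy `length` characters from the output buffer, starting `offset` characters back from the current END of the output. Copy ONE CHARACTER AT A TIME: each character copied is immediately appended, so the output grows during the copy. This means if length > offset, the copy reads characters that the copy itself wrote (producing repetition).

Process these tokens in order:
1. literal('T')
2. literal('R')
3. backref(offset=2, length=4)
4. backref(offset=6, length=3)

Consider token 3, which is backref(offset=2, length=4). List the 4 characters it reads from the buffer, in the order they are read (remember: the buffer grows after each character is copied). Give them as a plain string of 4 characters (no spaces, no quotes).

Answer: TRTR

Derivation:
Token 1: literal('T'). Output: "T"
Token 2: literal('R'). Output: "TR"
Token 3: backref(off=2, len=4). Buffer before: "TR" (len 2)
  byte 1: read out[0]='T', append. Buffer now: "TRT"
  byte 2: read out[1]='R', append. Buffer now: "TRTR"
  byte 3: read out[2]='T', append. Buffer now: "TRTRT"
  byte 4: read out[3]='R', append. Buffer now: "TRTRTR"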